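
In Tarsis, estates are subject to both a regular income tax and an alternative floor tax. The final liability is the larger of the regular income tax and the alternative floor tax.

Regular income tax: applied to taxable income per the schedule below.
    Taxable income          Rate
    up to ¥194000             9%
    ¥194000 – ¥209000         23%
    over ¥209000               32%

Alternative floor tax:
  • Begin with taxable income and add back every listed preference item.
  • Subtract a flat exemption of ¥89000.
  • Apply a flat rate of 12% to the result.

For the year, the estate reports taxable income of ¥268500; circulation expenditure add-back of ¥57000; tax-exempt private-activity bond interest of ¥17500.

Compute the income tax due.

¥39950

Alternative floor tax:
  Adjusted income: ¥268500 + ¥57000 + ¥17500 = ¥343000
  Less exemption ¥89000 → base ¥254000
  ¥254000 × 12% = ¥30480

Regular income tax:
  ¥194000 × 9% = ¥17460
  ¥15000 × 23% = ¥3450
  ¥59500 × 32% = ¥19040
  → ¥39950

¥39950 > ¥30480, so the regular income tax governs.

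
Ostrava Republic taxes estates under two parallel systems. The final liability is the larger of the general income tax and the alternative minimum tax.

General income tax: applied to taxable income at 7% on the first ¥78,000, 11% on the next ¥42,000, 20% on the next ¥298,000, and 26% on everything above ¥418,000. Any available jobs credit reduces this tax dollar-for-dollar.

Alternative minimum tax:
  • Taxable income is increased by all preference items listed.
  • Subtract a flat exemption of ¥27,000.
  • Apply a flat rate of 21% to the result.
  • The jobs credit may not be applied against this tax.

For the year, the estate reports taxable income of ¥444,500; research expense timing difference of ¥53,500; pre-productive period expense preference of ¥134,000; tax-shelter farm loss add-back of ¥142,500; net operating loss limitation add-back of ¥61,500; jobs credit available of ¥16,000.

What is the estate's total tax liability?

¥169,890

General income tax:
  ¥78,000 × 7% = ¥5,460
  ¥42,000 × 11% = ¥4,620
  ¥298,000 × 20% = ¥59,600
  ¥26,500 × 26% = ¥6,890
  → ¥76,570
  Less jobs credit ¥16,000 → ¥60,570

Alternative minimum tax:
  Adjusted income: ¥444,500 + ¥53,500 + ¥134,000 + ¥142,500 + ¥61,500 = ¥836,000
  Less exemption ¥27,000 → base ¥809,000
  ¥809,000 × 21% = ¥169,890

¥169,890 > ¥60,570, so the alternative minimum tax is the binding amount.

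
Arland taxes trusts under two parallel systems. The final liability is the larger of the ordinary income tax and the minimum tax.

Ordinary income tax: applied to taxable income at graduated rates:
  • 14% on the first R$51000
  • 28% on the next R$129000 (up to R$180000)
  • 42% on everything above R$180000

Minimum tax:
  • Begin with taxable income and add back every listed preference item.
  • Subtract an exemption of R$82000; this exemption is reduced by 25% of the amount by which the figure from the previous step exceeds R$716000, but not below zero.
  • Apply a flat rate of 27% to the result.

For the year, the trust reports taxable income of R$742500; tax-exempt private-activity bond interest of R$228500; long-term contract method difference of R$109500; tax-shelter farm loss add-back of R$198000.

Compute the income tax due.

R$345195

Minimum tax:
  Adjusted income: R$742500 + R$228500 + R$109500 + R$198000 = R$1278500
  Exemption: 25% × (R$1278500 − R$716000) = R$140625 ≥ R$82000, so the exemption is fully phased out
  Base: R$1278500 − R$0 = R$1278500
  R$1278500 × 27% = R$345195

Ordinary income tax:
  R$51000 × 14% = R$7140
  R$129000 × 28% = R$36120
  R$562500 × 42% = R$236250
  → R$279510

R$345195 > R$279510, so the minimum tax is the binding amount.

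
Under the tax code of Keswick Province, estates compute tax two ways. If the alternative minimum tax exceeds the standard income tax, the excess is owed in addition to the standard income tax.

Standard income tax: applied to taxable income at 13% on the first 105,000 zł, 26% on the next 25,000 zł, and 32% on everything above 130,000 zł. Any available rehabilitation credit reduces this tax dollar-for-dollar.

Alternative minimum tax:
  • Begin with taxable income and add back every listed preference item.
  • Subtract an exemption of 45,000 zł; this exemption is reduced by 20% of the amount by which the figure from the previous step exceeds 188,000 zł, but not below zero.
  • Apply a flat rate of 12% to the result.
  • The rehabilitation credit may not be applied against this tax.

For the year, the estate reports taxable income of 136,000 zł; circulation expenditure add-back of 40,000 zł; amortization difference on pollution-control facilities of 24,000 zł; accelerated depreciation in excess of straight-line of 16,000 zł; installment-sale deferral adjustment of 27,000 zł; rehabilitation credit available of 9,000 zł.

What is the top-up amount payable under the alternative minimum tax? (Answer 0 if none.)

12,010 zł

Alternative minimum tax:
  Adjusted income: 136,000 zł + 40,000 zł + 24,000 zł + 16,000 zł + 27,000 zł = 243,000 zł
  Exemption: 45,000 zł − 20% × (243,000 zł − 188,000 zł) = 45,000 zł − 11,000 zł = 34,000 zł
  Base: 243,000 zł − 34,000 zł = 209,000 zł
  209,000 zł × 12% = 25,080 zł

Standard income tax:
  105,000 zł × 13% = 13,650 zł
  25,000 zł × 26% = 6,500 zł
  6,000 zł × 32% = 1,920 zł
  → 22,070 zł
  Less rehabilitation credit 9,000 zł → 13,070 zł

Excess of alternative minimum tax over standard income tax: 25,080 zł − 13,070 zł = 12,010 zł.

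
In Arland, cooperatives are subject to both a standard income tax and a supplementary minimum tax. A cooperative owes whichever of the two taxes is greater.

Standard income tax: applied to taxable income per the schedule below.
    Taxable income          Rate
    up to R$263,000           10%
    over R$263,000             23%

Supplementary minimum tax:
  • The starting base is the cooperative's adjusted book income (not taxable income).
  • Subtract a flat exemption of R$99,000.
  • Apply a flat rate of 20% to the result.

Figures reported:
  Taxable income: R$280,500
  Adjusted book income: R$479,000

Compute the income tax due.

Standard income tax:
  R$263,000 × 10% = R$26,300
  R$17,500 × 23% = R$4,025
  → R$30,325

Supplementary minimum tax:
  Base (adjusted book income): R$479,000
  Less exemption R$99,000 → base R$380,000
  R$380,000 × 20% = R$76,000

R$76,000 > R$30,325, so the supplementary minimum tax is the binding amount.

R$76,000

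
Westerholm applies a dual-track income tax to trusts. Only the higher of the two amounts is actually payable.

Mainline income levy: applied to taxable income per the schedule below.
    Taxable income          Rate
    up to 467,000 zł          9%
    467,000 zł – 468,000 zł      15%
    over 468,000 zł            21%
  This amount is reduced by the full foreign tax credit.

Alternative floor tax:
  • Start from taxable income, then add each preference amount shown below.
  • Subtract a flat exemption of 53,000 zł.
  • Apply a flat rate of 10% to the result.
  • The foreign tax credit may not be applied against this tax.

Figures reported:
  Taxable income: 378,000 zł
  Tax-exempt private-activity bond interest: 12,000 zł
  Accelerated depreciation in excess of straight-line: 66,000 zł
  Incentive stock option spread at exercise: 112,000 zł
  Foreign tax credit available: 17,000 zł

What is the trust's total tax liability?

51,500 zł

Alternative floor tax:
  Adjusted income: 378,000 zł + 12,000 zł + 66,000 zł + 112,000 zł = 568,000 zł
  Less exemption 53,000 zł → base 515,000 zł
  515,000 zł × 10% = 51,500 zł

Mainline income levy:
  378,000 zł × 9% = 34,020 zł
  Less foreign tax credit 17,000 zł → 17,020 zł

51,500 zł > 17,020 zł, so the alternative floor tax is the binding amount.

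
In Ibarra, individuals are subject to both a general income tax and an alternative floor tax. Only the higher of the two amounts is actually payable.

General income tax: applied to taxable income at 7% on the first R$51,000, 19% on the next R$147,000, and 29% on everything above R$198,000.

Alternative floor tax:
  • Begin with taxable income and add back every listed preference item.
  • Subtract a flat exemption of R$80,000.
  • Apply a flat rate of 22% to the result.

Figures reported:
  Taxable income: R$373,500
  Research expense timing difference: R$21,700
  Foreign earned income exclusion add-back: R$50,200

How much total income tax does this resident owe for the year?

R$82,395

General income tax:
  R$51,000 × 7% = R$3,570
  R$147,000 × 19% = R$27,930
  R$175,500 × 29% = R$50,895
  → R$82,395

Alternative floor tax:
  Adjusted income: R$373,500 + R$21,700 + R$50,200 = R$445,400
  Less exemption R$80,000 → base R$365,400
  R$365,400 × 22% = R$80,388

R$82,395 > R$80,388, so the general income tax governs.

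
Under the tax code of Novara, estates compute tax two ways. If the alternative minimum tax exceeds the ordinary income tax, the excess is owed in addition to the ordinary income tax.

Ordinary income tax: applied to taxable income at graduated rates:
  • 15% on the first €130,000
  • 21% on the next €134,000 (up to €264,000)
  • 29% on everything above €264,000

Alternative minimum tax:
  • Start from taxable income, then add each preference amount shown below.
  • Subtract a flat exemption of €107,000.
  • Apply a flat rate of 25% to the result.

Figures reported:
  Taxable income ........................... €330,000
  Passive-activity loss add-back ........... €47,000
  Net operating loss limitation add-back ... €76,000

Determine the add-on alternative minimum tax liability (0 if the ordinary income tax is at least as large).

Ordinary income tax:
  €130,000 × 15% = €19,500
  €134,000 × 21% = €28,140
  €66,000 × 29% = €19,140
  → €66,780

Alternative minimum tax:
  Adjusted income: €330,000 + €47,000 + €76,000 = €453,000
  Less exemption €107,000 → base €346,000
  €346,000 × 25% = €86,500

Excess of alternative minimum tax over ordinary income tax: €86,500 − €66,780 = €19,720.

€19,720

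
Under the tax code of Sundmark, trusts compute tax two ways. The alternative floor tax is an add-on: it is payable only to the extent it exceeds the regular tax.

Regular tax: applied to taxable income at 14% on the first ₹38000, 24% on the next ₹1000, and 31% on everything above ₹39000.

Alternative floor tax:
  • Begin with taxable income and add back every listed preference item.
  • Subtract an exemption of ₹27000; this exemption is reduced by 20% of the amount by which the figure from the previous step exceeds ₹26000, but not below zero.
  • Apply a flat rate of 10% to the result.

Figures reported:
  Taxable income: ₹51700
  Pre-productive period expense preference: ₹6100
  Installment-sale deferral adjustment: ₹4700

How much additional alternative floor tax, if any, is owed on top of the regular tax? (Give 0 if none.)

₹0

Regular tax:
  ₹38000 × 14% = ₹5320
  ₹1000 × 24% = ₹240
  ₹12700 × 31% = ₹3937
  → ₹9497

Alternative floor tax:
  Adjusted income: ₹51700 + ₹6100 + ₹4700 = ₹62500
  Exemption: ₹27000 − 20% × (₹62500 − ₹26000) = ₹27000 − ₹7300 = ₹19700
  Base: ₹62500 − ₹19700 = ₹42800
  ₹42800 × 10% = ₹4280

₹4280 ≤ ₹9497, so no add-on is due.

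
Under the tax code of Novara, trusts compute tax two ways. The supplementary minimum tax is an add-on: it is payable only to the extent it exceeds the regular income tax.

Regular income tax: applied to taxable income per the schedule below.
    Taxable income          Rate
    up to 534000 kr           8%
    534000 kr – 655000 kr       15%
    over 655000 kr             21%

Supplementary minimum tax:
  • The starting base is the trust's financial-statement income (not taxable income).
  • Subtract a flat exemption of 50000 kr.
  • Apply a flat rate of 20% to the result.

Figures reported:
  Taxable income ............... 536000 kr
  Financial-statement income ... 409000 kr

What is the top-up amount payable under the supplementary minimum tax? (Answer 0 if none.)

Regular income tax:
  534000 kr × 8% = 42720 kr
  2000 kr × 15% = 300 kr
  → 43020 kr

Supplementary minimum tax:
  Base (financial-statement income): 409000 kr
  Less exemption 50000 kr → base 359000 kr
  359000 kr × 20% = 71800 kr

Excess of supplementary minimum tax over regular income tax: 71800 kr − 43020 kr = 28780 kr.

28780 kr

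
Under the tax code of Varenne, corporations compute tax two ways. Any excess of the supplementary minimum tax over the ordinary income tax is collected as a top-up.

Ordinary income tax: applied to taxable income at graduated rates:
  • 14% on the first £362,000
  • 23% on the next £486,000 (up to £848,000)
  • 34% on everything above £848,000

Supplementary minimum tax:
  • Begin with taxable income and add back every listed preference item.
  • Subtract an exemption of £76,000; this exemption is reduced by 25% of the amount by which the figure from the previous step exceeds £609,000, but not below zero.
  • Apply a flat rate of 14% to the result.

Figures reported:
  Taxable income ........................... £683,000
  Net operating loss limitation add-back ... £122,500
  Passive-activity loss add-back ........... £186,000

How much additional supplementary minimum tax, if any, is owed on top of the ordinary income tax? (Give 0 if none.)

£14,300

Ordinary income tax:
  £362,000 × 14% = £50,680
  £321,000 × 23% = £73,830
  → £124,510

Supplementary minimum tax:
  Adjusted income: £683,000 + £122,500 + £186,000 = £991,500
  Exemption: 25% × (£991,500 − £609,000) = £95,625 ≥ £76,000, so the exemption is fully phased out
  Base: £991,500 − £0 = £991,500
  £991,500 × 14% = £138,810

Excess of supplementary minimum tax over ordinary income tax: £138,810 − £124,510 = £14,300.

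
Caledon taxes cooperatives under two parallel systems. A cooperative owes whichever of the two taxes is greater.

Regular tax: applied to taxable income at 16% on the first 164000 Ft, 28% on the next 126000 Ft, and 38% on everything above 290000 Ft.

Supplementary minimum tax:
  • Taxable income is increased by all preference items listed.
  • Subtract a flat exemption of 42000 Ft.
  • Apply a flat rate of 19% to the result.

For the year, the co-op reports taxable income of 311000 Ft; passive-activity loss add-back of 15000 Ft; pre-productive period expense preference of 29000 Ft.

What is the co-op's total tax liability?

Supplementary minimum tax:
  Adjusted income: 311000 Ft + 15000 Ft + 29000 Ft = 355000 Ft
  Less exemption 42000 Ft → base 313000 Ft
  313000 Ft × 19% = 59470 Ft

Regular tax:
  164000 Ft × 16% = 26240 Ft
  126000 Ft × 28% = 35280 Ft
  21000 Ft × 38% = 7980 Ft
  → 69500 Ft

69500 Ft > 59470 Ft, so the regular tax governs.

69500 Ft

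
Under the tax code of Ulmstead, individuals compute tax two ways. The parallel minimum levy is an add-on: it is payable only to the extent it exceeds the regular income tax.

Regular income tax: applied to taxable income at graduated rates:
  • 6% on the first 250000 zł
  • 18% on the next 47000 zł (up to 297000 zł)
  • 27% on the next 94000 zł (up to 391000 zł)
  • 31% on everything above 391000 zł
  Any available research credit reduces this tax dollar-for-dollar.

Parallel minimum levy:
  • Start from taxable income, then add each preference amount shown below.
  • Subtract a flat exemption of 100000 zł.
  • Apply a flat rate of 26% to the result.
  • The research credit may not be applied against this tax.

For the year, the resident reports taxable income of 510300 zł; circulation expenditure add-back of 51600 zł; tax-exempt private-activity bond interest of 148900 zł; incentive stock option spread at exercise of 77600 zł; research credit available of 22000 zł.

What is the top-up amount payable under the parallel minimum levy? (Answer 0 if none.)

115161 zł

Regular income tax:
  250000 zł × 6% = 15000 zł
  47000 zł × 18% = 8460 zł
  94000 zł × 27% = 25380 zł
  119300 zł × 31% = 36983 zł
  → 85823 zł
  Less research credit 22000 zł → 63823 zł

Parallel minimum levy:
  Adjusted income: 510300 zł + 51600 zł + 148900 zł + 77600 zł = 788400 zł
  Less exemption 100000 zł → base 688400 zł
  688400 zł × 26% = 178984 zł

Excess of parallel minimum levy over regular income tax: 178984 zł − 63823 zł = 115161 zł.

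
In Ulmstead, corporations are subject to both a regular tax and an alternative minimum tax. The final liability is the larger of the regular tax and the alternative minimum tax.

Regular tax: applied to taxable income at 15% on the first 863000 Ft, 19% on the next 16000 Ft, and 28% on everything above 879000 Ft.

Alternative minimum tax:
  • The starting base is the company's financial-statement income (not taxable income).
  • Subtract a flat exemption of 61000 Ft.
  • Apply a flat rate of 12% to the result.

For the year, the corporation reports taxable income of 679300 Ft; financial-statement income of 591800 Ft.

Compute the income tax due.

101895 Ft

Regular tax:
  679300 Ft × 15% = 101895 Ft

Alternative minimum tax:
  Base (financial-statement income): 591800 Ft
  Less exemption 61000 Ft → base 530800 Ft
  530800 Ft × 12% = 63696 Ft

101895 Ft > 63696 Ft, so the regular tax governs.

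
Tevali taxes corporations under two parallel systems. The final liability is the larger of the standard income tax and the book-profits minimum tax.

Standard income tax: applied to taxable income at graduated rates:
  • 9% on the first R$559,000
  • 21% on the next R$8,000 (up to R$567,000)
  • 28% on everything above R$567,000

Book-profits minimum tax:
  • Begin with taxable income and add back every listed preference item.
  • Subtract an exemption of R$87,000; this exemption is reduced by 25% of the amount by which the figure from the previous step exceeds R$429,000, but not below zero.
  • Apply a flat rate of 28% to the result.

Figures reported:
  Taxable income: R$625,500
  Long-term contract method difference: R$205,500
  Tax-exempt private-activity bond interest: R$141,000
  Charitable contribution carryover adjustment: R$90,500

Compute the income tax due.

Book-profits minimum tax:
  Adjusted income: R$625,500 + R$205,500 + R$141,000 + R$90,500 = R$1,062,500
  Exemption: 25% × (R$1,062,500 − R$429,000) = R$158,375 ≥ R$87,000, so the exemption is fully phased out
  Base: R$1,062,500 − R$0 = R$1,062,500
  R$1,062,500 × 28% = R$297,500

Standard income tax:
  R$559,000 × 9% = R$50,310
  R$8,000 × 21% = R$1,680
  R$58,500 × 28% = R$16,380
  → R$68,370

R$297,500 > R$68,370, so the book-profits minimum tax is the binding amount.

R$297,500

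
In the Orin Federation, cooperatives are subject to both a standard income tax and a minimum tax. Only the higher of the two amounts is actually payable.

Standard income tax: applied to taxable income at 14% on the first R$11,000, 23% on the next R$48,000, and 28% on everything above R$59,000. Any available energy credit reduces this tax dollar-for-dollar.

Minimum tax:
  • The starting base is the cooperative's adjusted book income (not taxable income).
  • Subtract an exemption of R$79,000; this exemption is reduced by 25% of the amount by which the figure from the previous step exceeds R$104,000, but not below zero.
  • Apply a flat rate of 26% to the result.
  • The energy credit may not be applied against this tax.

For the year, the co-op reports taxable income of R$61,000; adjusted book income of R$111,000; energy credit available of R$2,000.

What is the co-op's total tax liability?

R$11,140

Minimum tax:
  Base (adjusted book income): R$111,000
  Exemption: R$79,000 − 25% × (R$111,000 − R$104,000) = R$79,000 − R$1,750 = R$77,250
  Base: R$111,000 − R$77,250 = R$33,750
  R$33,750 × 26% = R$8,775

Standard income tax:
  R$11,000 × 14% = R$1,540
  R$48,000 × 23% = R$11,040
  R$2,000 × 28% = R$560
  → R$13,140
  Less energy credit R$2,000 → R$11,140

R$11,140 > R$8,775, so the standard income tax governs.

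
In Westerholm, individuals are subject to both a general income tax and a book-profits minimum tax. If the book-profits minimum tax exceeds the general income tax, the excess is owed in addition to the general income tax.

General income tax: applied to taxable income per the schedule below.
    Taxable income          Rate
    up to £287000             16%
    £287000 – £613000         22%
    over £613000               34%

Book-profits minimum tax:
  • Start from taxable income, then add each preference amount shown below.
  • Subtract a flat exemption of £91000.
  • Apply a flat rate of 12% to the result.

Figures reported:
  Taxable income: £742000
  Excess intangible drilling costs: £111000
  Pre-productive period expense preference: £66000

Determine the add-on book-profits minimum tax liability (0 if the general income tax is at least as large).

£0

Book-profits minimum tax:
  Adjusted income: £742000 + £111000 + £66000 = £919000
  Less exemption £91000 → base £828000
  £828000 × 12% = £99360

General income tax:
  £287000 × 16% = £45920
  £326000 × 22% = £71720
  £129000 × 34% = £43860
  → £161500

£99360 ≤ £161500, so no add-on is due.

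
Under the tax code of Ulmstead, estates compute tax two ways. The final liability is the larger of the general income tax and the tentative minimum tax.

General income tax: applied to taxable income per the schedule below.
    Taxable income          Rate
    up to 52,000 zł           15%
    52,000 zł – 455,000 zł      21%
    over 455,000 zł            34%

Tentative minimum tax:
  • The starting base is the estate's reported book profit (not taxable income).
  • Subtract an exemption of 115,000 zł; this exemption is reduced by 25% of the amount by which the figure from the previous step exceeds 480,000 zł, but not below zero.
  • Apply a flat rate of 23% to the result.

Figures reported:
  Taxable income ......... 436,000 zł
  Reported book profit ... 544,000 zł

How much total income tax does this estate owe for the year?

Tentative minimum tax:
  Base (reported book profit): 544,000 zł
  Exemption: 115,000 zł − 25% × (544,000 zł − 480,000 zł) = 115,000 zł − 16,000 zł = 99,000 zł
  Base: 544,000 zł − 99,000 zł = 445,000 zł
  445,000 zł × 23% = 102,350 zł

General income tax:
  52,000 zł × 15% = 7,800 zł
  384,000 zł × 21% = 80,640 zł
  → 88,440 zł

102,350 zł > 88,440 zł, so the tentative minimum tax is the binding amount.

102,350 zł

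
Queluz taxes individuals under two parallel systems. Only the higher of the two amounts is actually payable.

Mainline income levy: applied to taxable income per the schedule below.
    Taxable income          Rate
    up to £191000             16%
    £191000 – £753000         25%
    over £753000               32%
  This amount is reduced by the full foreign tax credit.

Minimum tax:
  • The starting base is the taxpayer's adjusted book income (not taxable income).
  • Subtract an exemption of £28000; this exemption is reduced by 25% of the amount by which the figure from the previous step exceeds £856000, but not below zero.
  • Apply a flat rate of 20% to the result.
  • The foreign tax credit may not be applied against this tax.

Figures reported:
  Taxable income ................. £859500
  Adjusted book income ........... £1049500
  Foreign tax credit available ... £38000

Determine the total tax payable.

Mainline income levy:
  £191000 × 16% = £30560
  £562000 × 25% = £140500
  £106500 × 32% = £34080
  → £205140
  Less foreign tax credit £38000 → £167140

Minimum tax:
  Base (adjusted book income): £1049500
  Exemption: 25% × (£1049500 − £856000) = £48375 ≥ £28000, so the exemption is fully phased out
  Base: £1049500 − £0 = £1049500
  £1049500 × 20% = £209900

£209900 > £167140, so the minimum tax is the binding amount.

£209900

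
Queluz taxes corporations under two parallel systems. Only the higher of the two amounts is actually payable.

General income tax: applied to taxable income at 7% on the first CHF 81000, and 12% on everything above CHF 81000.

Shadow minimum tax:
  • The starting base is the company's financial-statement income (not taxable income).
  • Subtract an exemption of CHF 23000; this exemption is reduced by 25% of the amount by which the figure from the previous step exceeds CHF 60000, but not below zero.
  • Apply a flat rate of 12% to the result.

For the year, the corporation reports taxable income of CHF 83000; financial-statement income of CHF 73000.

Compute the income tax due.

General income tax:
  CHF 81000 × 7% = CHF 5670
  CHF 2000 × 12% = CHF 240
  → CHF 5910

Shadow minimum tax:
  Base (financial-statement income): CHF 73000
  Exemption: CHF 23000 − 25% × (CHF 73000 − CHF 60000) = CHF 23000 − CHF 3250 = CHF 19750
  Base: CHF 73000 − CHF 19750 = CHF 53250
  CHF 53250 × 12% = CHF 6390

CHF 6390 > CHF 5910, so the shadow minimum tax is the binding amount.

CHF 6390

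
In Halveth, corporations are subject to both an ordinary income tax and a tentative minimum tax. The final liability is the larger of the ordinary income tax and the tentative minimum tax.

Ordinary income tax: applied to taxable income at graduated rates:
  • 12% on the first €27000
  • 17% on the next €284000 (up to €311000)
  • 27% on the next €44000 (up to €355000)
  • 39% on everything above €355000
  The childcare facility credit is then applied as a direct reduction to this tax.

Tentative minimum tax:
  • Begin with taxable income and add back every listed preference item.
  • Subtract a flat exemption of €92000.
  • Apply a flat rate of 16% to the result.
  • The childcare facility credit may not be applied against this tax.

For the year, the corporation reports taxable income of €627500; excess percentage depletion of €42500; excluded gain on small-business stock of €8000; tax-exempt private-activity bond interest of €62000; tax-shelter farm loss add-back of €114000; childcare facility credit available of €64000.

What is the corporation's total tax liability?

Tentative minimum tax:
  Adjusted income: €627500 + €42500 + €8000 + €62000 + €114000 = €854000
  Less exemption €92000 → base €762000
  €762000 × 16% = €121920

Ordinary income tax:
  €27000 × 12% = €3240
  €284000 × 17% = €48280
  €44000 × 27% = €11880
  €272500 × 39% = €106275
  → €169675
  Less childcare facility credit €64000 → €105675

€121920 > €105675, so the tentative minimum tax is the binding amount.

€121920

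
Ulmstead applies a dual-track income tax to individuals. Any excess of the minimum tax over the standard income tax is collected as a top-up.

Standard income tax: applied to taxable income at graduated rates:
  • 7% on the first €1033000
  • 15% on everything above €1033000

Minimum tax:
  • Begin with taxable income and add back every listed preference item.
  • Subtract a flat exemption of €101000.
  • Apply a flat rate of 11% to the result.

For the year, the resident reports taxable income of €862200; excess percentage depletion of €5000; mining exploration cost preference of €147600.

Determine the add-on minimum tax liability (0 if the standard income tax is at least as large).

€40164

Minimum tax:
  Adjusted income: €862200 + €5000 + €147600 = €1014800
  Less exemption €101000 → base €913800
  €913800 × 11% = €100518

Standard income tax:
  €862200 × 7% = €60354

Excess of minimum tax over standard income tax: €100518 − €60354 = €40164.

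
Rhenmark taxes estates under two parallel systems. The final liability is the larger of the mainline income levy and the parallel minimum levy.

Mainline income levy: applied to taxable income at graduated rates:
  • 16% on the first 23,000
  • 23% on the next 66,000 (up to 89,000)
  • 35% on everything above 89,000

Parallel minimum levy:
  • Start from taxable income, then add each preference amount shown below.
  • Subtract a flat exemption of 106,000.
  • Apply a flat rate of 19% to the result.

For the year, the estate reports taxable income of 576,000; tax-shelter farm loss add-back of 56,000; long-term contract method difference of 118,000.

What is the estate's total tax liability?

189,310

Parallel minimum levy:
  Adjusted income: 576,000 + 56,000 + 118,000 = 750,000
  Less exemption 106,000 → base 644,000
  644,000 × 19% = 122,360

Mainline income levy:
  23,000 × 16% = 3,680
  66,000 × 23% = 15,180
  487,000 × 35% = 170,450
  → 189,310

189,310 > 122,360, so the mainline income levy governs.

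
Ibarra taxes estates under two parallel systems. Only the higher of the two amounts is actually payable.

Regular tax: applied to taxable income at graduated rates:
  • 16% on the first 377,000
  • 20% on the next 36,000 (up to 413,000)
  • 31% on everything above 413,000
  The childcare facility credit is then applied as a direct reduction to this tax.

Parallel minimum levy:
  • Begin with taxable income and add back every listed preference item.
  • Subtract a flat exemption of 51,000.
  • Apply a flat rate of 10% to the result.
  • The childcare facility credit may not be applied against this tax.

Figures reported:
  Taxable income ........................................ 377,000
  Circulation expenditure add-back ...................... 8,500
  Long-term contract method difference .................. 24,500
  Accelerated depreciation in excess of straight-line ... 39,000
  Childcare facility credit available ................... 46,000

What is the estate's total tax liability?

39,800

Parallel minimum levy:
  Adjusted income: 377,000 + 8,500 + 24,500 + 39,000 = 449,000
  Less exemption 51,000 → base 398,000
  398,000 × 10% = 39,800

Regular tax:
  377,000 × 16% = 60,320
  Less childcare facility credit 46,000 → 14,320

39,800 > 14,320, so the parallel minimum levy is the binding amount.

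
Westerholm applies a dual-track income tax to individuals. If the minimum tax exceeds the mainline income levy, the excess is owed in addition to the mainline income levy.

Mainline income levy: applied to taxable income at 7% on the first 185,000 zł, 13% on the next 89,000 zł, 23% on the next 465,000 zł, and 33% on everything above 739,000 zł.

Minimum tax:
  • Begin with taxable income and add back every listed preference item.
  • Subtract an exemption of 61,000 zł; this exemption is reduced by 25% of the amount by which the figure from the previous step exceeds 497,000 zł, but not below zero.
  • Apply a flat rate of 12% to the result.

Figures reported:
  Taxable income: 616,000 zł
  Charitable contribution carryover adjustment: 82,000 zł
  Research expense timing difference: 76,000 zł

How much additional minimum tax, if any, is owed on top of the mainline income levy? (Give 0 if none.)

Minimum tax:
  Adjusted income: 616,000 zł + 82,000 zł + 76,000 zł = 774,000 zł
  Exemption: 25% × (774,000 zł − 497,000 zł) = 69,250 zł ≥ 61,000 zł, so the exemption is fully phased out
  Base: 774,000 zł − 0 zł = 774,000 zł
  774,000 zł × 12% = 92,880 zł

Mainline income levy:
  185,000 zł × 7% = 12,950 zł
  89,000 zł × 13% = 11,570 zł
  342,000 zł × 23% = 78,660 zł
  → 103,180 zł

92,880 zł ≤ 103,180 zł, so no add-on is due.

0 zł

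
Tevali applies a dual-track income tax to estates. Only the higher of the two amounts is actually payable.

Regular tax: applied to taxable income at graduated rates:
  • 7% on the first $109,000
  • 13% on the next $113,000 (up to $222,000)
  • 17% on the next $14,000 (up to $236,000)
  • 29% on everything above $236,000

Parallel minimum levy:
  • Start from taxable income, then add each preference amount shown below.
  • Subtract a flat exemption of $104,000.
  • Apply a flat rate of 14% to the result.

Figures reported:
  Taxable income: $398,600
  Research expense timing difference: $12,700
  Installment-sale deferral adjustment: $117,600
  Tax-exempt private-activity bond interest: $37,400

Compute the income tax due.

$71,854

Parallel minimum levy:
  Adjusted income: $398,600 + $12,700 + $117,600 + $37,400 = $566,300
  Less exemption $104,000 → base $462,300
  $462,300 × 14% = $64,722

Regular tax:
  $109,000 × 7% = $7,630
  $113,000 × 13% = $14,690
  $14,000 × 17% = $2,380
  $162,600 × 29% = $47,154
  → $71,854

$71,854 > $64,722, so the regular tax governs.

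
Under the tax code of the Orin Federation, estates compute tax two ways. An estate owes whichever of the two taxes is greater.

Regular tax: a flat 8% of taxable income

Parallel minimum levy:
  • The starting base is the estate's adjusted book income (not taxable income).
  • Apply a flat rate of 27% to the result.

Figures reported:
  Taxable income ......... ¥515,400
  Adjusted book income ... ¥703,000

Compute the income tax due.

¥189,810

Parallel minimum levy:
  Base (adjusted book income): ¥703,000
  ¥703,000 × 27% = ¥189,810

Regular tax:
  ¥515,400 × 8% = ¥41,232

¥189,810 > ¥41,232, so the parallel minimum levy is the binding amount.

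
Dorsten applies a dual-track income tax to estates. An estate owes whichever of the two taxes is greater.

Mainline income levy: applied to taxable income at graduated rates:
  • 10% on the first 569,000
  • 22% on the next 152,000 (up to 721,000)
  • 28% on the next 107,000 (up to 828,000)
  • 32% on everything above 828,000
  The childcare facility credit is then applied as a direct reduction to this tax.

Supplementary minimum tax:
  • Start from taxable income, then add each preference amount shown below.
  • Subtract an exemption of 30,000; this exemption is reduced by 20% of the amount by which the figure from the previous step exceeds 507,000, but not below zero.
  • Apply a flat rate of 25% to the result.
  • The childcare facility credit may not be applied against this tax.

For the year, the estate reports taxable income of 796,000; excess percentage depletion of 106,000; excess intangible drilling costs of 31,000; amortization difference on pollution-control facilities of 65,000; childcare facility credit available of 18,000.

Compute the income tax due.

Supplementary minimum tax:
  Adjusted income: 796,000 + 106,000 + 31,000 + 65,000 = 998,000
  Exemption: 20% × (998,000 − 507,000) = 98,200 ≥ 30,000, so the exemption is fully phased out
  Base: 998,000 − 0 = 998,000
  998,000 × 25% = 249,500

Mainline income levy:
  569,000 × 10% = 56,900
  152,000 × 22% = 33,440
  75,000 × 28% = 21,000
  → 111,340
  Less childcare facility credit 18,000 → 93,340

249,500 > 93,340, so the supplementary minimum tax is the binding amount.

249,500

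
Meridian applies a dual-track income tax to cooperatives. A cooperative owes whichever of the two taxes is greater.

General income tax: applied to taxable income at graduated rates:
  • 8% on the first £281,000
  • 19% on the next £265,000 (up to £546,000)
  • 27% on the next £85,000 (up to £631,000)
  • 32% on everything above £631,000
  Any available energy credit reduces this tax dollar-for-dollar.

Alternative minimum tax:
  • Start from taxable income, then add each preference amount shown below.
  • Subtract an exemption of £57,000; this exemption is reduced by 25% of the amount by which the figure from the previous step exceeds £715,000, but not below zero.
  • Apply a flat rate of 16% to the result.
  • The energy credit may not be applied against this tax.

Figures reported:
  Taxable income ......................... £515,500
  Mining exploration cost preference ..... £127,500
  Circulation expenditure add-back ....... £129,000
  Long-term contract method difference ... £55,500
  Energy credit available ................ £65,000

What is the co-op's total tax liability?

General income tax:
  £281,000 × 8% = £22,480
  £234,500 × 19% = £44,555
  → £67,035
  Less energy credit £65,000 → £2,035

Alternative minimum tax:
  Adjusted income: £515,500 + £127,500 + £129,000 + £55,500 = £827,500
  Exemption: £57,000 − 25% × (£827,500 − £715,000) = £57,000 − £28,125 = £28,875
  Base: £827,500 − £28,875 = £798,625
  £798,625 × 16% = £127,780

£127,780 > £2,035, so the alternative minimum tax is the binding amount.

£127,780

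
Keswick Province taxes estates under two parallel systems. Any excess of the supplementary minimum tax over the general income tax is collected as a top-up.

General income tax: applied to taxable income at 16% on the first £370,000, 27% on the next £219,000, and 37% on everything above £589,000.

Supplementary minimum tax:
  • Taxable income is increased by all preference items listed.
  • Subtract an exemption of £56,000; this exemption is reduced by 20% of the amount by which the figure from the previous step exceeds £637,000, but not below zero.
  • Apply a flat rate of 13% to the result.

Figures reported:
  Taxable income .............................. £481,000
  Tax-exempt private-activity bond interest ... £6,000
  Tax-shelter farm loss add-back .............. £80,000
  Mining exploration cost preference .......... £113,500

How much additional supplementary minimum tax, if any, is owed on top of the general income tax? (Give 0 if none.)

Supplementary minimum tax:
  Adjusted income: £481,000 + £6,000 + £80,000 + £113,500 = £680,500
  Exemption: £56,000 − 20% × (£680,500 − £637,000) = £56,000 − £8,700 = £47,300
  Base: £680,500 − £47,300 = £633,200
  £633,200 × 13% = £82,316

General income tax:
  £370,000 × 16% = £59,200
  £111,000 × 27% = £29,970
  → £89,170

£82,316 ≤ £89,170, so no add-on is due.

£0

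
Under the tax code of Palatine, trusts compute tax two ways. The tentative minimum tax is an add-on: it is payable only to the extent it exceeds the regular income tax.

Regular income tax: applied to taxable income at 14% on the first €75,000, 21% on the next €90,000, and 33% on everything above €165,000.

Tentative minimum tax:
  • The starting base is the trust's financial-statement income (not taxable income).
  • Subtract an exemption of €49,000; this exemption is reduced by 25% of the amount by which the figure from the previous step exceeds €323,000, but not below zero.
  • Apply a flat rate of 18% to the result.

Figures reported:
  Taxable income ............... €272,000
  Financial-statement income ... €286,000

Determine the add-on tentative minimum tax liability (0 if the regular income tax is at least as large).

€0

Tentative minimum tax:
  Base (financial-statement income): €286,000
  Exemption: €286,000 ≤ €323,000, so full €49,000 applies
  Base: €286,000 − €49,000 = €237,000
  €237,000 × 18% = €42,660

Regular income tax:
  €75,000 × 14% = €10,500
  €90,000 × 21% = €18,900
  €107,000 × 33% = €35,310
  → €64,710

€42,660 ≤ €64,710, so no add-on is due.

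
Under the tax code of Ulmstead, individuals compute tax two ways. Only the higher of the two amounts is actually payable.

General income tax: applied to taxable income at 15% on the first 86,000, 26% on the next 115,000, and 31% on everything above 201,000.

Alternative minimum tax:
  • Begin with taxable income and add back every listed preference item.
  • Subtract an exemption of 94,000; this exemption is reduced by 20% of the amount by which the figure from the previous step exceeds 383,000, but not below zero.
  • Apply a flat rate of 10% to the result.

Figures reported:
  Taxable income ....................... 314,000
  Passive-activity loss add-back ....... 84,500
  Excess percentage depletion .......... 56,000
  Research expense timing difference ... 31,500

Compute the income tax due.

General income tax:
  86,000 × 15% = 12,900
  115,000 × 26% = 29,900
  113,000 × 31% = 35,030
  → 77,830

Alternative minimum tax:
  Adjusted income: 314,000 + 84,500 + 56,000 + 31,500 = 486,000
  Exemption: 94,000 − 20% × (486,000 − 383,000) = 94,000 − 20,600 = 73,400
  Base: 486,000 − 73,400 = 412,600
  412,600 × 10% = 41,260

77,830 > 41,260, so the general income tax governs.

77,830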